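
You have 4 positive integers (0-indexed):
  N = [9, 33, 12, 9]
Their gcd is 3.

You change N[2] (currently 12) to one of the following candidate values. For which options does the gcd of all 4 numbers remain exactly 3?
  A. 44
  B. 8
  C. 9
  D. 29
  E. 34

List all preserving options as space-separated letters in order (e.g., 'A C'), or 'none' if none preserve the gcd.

Old gcd = 3; gcd of others (without N[2]) = 3
New gcd for candidate v: gcd(3, v). Preserves old gcd iff gcd(3, v) = 3.
  Option A: v=44, gcd(3,44)=1 -> changes
  Option B: v=8, gcd(3,8)=1 -> changes
  Option C: v=9, gcd(3,9)=3 -> preserves
  Option D: v=29, gcd(3,29)=1 -> changes
  Option E: v=34, gcd(3,34)=1 -> changes

Answer: C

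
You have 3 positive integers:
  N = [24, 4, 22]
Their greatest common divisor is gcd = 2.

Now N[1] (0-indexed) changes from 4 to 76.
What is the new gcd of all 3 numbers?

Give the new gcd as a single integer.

Numbers: [24, 4, 22], gcd = 2
Change: index 1, 4 -> 76
gcd of the OTHER numbers (without index 1): gcd([24, 22]) = 2
New gcd = gcd(g_others, new_val) = gcd(2, 76) = 2

Answer: 2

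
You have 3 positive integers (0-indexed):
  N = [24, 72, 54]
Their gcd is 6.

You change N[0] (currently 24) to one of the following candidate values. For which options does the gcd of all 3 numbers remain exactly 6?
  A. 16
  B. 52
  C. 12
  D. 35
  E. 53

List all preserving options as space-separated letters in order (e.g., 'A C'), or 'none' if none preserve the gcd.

Answer: C

Derivation:
Old gcd = 6; gcd of others (without N[0]) = 18
New gcd for candidate v: gcd(18, v). Preserves old gcd iff gcd(18, v) = 6.
  Option A: v=16, gcd(18,16)=2 -> changes
  Option B: v=52, gcd(18,52)=2 -> changes
  Option C: v=12, gcd(18,12)=6 -> preserves
  Option D: v=35, gcd(18,35)=1 -> changes
  Option E: v=53, gcd(18,53)=1 -> changes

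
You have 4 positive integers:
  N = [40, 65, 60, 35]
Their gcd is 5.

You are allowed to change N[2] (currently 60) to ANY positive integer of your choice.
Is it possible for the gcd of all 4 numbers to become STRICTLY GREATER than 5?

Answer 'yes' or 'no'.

Current gcd = 5
gcd of all OTHER numbers (without N[2]=60): gcd([40, 65, 35]) = 5
The new gcd after any change is gcd(5, new_value).
This can be at most 5.
Since 5 = old gcd 5, the gcd can only stay the same or decrease.

Answer: no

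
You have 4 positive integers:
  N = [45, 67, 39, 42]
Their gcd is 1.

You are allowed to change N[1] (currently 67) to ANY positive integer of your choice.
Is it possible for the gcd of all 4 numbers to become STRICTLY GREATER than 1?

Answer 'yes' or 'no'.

Current gcd = 1
gcd of all OTHER numbers (without N[1]=67): gcd([45, 39, 42]) = 3
The new gcd after any change is gcd(3, new_value).
This can be at most 3.
Since 3 > old gcd 1, the gcd CAN increase (e.g., set N[1] = 3).

Answer: yes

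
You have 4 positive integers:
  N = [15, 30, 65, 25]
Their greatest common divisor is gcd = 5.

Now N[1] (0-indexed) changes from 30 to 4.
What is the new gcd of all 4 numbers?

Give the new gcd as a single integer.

Answer: 1

Derivation:
Numbers: [15, 30, 65, 25], gcd = 5
Change: index 1, 30 -> 4
gcd of the OTHER numbers (without index 1): gcd([15, 65, 25]) = 5
New gcd = gcd(g_others, new_val) = gcd(5, 4) = 1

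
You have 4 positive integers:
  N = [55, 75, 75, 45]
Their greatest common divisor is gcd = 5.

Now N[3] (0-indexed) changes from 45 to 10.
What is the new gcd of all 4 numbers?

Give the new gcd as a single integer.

Answer: 5

Derivation:
Numbers: [55, 75, 75, 45], gcd = 5
Change: index 3, 45 -> 10
gcd of the OTHER numbers (without index 3): gcd([55, 75, 75]) = 5
New gcd = gcd(g_others, new_val) = gcd(5, 10) = 5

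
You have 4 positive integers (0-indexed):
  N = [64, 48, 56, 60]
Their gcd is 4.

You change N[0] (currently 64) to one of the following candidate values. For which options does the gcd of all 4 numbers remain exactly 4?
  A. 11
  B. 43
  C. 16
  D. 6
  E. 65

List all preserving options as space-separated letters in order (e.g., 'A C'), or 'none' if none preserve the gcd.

Answer: C

Derivation:
Old gcd = 4; gcd of others (without N[0]) = 4
New gcd for candidate v: gcd(4, v). Preserves old gcd iff gcd(4, v) = 4.
  Option A: v=11, gcd(4,11)=1 -> changes
  Option B: v=43, gcd(4,43)=1 -> changes
  Option C: v=16, gcd(4,16)=4 -> preserves
  Option D: v=6, gcd(4,6)=2 -> changes
  Option E: v=65, gcd(4,65)=1 -> changes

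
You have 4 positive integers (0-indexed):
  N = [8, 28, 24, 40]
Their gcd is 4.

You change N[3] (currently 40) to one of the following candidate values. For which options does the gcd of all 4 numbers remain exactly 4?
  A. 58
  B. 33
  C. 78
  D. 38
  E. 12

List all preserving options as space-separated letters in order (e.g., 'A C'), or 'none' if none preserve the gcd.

Answer: E

Derivation:
Old gcd = 4; gcd of others (without N[3]) = 4
New gcd for candidate v: gcd(4, v). Preserves old gcd iff gcd(4, v) = 4.
  Option A: v=58, gcd(4,58)=2 -> changes
  Option B: v=33, gcd(4,33)=1 -> changes
  Option C: v=78, gcd(4,78)=2 -> changes
  Option D: v=38, gcd(4,38)=2 -> changes
  Option E: v=12, gcd(4,12)=4 -> preserves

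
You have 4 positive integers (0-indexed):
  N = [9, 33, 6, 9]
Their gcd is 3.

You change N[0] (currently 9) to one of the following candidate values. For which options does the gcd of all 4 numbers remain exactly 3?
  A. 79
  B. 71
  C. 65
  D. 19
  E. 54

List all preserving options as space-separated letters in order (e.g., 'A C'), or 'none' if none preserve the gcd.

Old gcd = 3; gcd of others (without N[0]) = 3
New gcd for candidate v: gcd(3, v). Preserves old gcd iff gcd(3, v) = 3.
  Option A: v=79, gcd(3,79)=1 -> changes
  Option B: v=71, gcd(3,71)=1 -> changes
  Option C: v=65, gcd(3,65)=1 -> changes
  Option D: v=19, gcd(3,19)=1 -> changes
  Option E: v=54, gcd(3,54)=3 -> preserves

Answer: E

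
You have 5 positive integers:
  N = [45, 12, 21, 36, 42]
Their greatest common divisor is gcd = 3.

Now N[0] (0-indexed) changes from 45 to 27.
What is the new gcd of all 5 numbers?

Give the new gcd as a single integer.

Answer: 3

Derivation:
Numbers: [45, 12, 21, 36, 42], gcd = 3
Change: index 0, 45 -> 27
gcd of the OTHER numbers (without index 0): gcd([12, 21, 36, 42]) = 3
New gcd = gcd(g_others, new_val) = gcd(3, 27) = 3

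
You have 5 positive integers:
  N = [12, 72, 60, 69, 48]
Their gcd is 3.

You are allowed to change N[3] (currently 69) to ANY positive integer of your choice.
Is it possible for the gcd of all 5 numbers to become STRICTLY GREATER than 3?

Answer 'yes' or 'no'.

Answer: yes

Derivation:
Current gcd = 3
gcd of all OTHER numbers (without N[3]=69): gcd([12, 72, 60, 48]) = 12
The new gcd after any change is gcd(12, new_value).
This can be at most 12.
Since 12 > old gcd 3, the gcd CAN increase (e.g., set N[3] = 12).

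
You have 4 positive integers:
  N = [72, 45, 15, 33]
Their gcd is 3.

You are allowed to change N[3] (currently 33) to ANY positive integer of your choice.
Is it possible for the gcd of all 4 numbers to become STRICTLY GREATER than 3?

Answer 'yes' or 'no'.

Current gcd = 3
gcd of all OTHER numbers (without N[3]=33): gcd([72, 45, 15]) = 3
The new gcd after any change is gcd(3, new_value).
This can be at most 3.
Since 3 = old gcd 3, the gcd can only stay the same or decrease.

Answer: no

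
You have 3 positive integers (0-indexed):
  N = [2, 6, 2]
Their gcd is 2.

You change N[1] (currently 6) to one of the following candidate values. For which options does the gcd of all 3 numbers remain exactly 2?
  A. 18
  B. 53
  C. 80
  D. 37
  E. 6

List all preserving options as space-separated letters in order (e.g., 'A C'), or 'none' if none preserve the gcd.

Answer: A C E

Derivation:
Old gcd = 2; gcd of others (without N[1]) = 2
New gcd for candidate v: gcd(2, v). Preserves old gcd iff gcd(2, v) = 2.
  Option A: v=18, gcd(2,18)=2 -> preserves
  Option B: v=53, gcd(2,53)=1 -> changes
  Option C: v=80, gcd(2,80)=2 -> preserves
  Option D: v=37, gcd(2,37)=1 -> changes
  Option E: v=6, gcd(2,6)=2 -> preserves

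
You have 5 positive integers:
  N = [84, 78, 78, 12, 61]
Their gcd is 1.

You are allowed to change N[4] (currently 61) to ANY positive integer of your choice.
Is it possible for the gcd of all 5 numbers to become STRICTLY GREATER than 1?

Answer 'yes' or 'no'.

Answer: yes

Derivation:
Current gcd = 1
gcd of all OTHER numbers (without N[4]=61): gcd([84, 78, 78, 12]) = 6
The new gcd after any change is gcd(6, new_value).
This can be at most 6.
Since 6 > old gcd 1, the gcd CAN increase (e.g., set N[4] = 6).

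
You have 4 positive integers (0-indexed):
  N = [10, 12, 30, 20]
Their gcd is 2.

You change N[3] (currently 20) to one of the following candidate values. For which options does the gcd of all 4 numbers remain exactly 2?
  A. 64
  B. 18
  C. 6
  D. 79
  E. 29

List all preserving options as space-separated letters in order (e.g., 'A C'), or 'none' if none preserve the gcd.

Old gcd = 2; gcd of others (without N[3]) = 2
New gcd for candidate v: gcd(2, v). Preserves old gcd iff gcd(2, v) = 2.
  Option A: v=64, gcd(2,64)=2 -> preserves
  Option B: v=18, gcd(2,18)=2 -> preserves
  Option C: v=6, gcd(2,6)=2 -> preserves
  Option D: v=79, gcd(2,79)=1 -> changes
  Option E: v=29, gcd(2,29)=1 -> changes

Answer: A B C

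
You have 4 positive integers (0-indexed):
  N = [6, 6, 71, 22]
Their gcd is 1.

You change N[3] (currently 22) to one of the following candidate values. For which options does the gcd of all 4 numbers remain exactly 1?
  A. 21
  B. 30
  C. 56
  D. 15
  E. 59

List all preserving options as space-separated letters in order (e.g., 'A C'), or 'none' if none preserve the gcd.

Old gcd = 1; gcd of others (without N[3]) = 1
New gcd for candidate v: gcd(1, v). Preserves old gcd iff gcd(1, v) = 1.
  Option A: v=21, gcd(1,21)=1 -> preserves
  Option B: v=30, gcd(1,30)=1 -> preserves
  Option C: v=56, gcd(1,56)=1 -> preserves
  Option D: v=15, gcd(1,15)=1 -> preserves
  Option E: v=59, gcd(1,59)=1 -> preserves

Answer: A B C D E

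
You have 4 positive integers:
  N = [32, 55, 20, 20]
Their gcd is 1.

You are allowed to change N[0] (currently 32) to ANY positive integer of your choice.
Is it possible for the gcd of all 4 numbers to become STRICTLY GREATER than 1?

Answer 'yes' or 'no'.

Current gcd = 1
gcd of all OTHER numbers (without N[0]=32): gcd([55, 20, 20]) = 5
The new gcd after any change is gcd(5, new_value).
This can be at most 5.
Since 5 > old gcd 1, the gcd CAN increase (e.g., set N[0] = 5).

Answer: yes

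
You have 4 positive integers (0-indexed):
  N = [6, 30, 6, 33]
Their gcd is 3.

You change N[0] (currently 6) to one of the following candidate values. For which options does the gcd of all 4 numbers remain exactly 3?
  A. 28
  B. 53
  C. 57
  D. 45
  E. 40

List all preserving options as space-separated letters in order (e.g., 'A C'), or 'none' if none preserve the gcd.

Answer: C D

Derivation:
Old gcd = 3; gcd of others (without N[0]) = 3
New gcd for candidate v: gcd(3, v). Preserves old gcd iff gcd(3, v) = 3.
  Option A: v=28, gcd(3,28)=1 -> changes
  Option B: v=53, gcd(3,53)=1 -> changes
  Option C: v=57, gcd(3,57)=3 -> preserves
  Option D: v=45, gcd(3,45)=3 -> preserves
  Option E: v=40, gcd(3,40)=1 -> changes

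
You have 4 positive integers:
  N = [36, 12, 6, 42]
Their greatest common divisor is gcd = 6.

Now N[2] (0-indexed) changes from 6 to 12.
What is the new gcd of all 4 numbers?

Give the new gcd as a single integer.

Numbers: [36, 12, 6, 42], gcd = 6
Change: index 2, 6 -> 12
gcd of the OTHER numbers (without index 2): gcd([36, 12, 42]) = 6
New gcd = gcd(g_others, new_val) = gcd(6, 12) = 6

Answer: 6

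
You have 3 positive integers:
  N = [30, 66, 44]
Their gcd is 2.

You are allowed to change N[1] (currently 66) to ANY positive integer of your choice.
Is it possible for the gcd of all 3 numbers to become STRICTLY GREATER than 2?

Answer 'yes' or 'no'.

Current gcd = 2
gcd of all OTHER numbers (without N[1]=66): gcd([30, 44]) = 2
The new gcd after any change is gcd(2, new_value).
This can be at most 2.
Since 2 = old gcd 2, the gcd can only stay the same or decrease.

Answer: no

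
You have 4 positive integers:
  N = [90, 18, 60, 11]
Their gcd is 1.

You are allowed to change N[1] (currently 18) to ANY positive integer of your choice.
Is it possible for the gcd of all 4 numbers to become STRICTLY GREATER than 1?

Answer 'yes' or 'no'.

Current gcd = 1
gcd of all OTHER numbers (without N[1]=18): gcd([90, 60, 11]) = 1
The new gcd after any change is gcd(1, new_value).
This can be at most 1.
Since 1 = old gcd 1, the gcd can only stay the same or decrease.

Answer: no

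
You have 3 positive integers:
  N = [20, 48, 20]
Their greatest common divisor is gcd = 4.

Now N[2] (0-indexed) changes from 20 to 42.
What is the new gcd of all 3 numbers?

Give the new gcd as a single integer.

Answer: 2

Derivation:
Numbers: [20, 48, 20], gcd = 4
Change: index 2, 20 -> 42
gcd of the OTHER numbers (without index 2): gcd([20, 48]) = 4
New gcd = gcd(g_others, new_val) = gcd(4, 42) = 2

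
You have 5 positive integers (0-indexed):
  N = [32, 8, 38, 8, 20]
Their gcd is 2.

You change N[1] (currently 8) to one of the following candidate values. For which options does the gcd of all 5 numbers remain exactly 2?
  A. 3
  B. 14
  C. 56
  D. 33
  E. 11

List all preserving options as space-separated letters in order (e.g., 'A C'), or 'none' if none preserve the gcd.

Old gcd = 2; gcd of others (without N[1]) = 2
New gcd for candidate v: gcd(2, v). Preserves old gcd iff gcd(2, v) = 2.
  Option A: v=3, gcd(2,3)=1 -> changes
  Option B: v=14, gcd(2,14)=2 -> preserves
  Option C: v=56, gcd(2,56)=2 -> preserves
  Option D: v=33, gcd(2,33)=1 -> changes
  Option E: v=11, gcd(2,11)=1 -> changes

Answer: B C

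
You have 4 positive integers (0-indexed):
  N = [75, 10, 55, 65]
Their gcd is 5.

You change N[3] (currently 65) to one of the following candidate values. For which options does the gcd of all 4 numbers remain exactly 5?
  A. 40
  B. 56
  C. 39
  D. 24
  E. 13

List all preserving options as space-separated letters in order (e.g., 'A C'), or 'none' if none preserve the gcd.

Old gcd = 5; gcd of others (without N[3]) = 5
New gcd for candidate v: gcd(5, v). Preserves old gcd iff gcd(5, v) = 5.
  Option A: v=40, gcd(5,40)=5 -> preserves
  Option B: v=56, gcd(5,56)=1 -> changes
  Option C: v=39, gcd(5,39)=1 -> changes
  Option D: v=24, gcd(5,24)=1 -> changes
  Option E: v=13, gcd(5,13)=1 -> changes

Answer: A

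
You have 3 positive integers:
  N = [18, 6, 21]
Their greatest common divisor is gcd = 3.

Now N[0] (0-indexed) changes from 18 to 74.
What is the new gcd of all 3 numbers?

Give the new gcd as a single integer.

Numbers: [18, 6, 21], gcd = 3
Change: index 0, 18 -> 74
gcd of the OTHER numbers (without index 0): gcd([6, 21]) = 3
New gcd = gcd(g_others, new_val) = gcd(3, 74) = 1

Answer: 1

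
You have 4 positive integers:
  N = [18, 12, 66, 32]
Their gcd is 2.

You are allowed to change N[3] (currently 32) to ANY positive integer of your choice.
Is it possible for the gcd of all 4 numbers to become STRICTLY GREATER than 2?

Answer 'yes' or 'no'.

Current gcd = 2
gcd of all OTHER numbers (without N[3]=32): gcd([18, 12, 66]) = 6
The new gcd after any change is gcd(6, new_value).
This can be at most 6.
Since 6 > old gcd 2, the gcd CAN increase (e.g., set N[3] = 6).

Answer: yes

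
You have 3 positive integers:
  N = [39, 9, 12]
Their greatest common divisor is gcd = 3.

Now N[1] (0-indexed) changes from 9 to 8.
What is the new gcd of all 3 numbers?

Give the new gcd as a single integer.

Answer: 1

Derivation:
Numbers: [39, 9, 12], gcd = 3
Change: index 1, 9 -> 8
gcd of the OTHER numbers (without index 1): gcd([39, 12]) = 3
New gcd = gcd(g_others, new_val) = gcd(3, 8) = 1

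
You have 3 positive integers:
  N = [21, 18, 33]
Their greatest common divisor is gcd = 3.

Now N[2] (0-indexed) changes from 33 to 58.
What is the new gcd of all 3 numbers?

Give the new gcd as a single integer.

Answer: 1

Derivation:
Numbers: [21, 18, 33], gcd = 3
Change: index 2, 33 -> 58
gcd of the OTHER numbers (without index 2): gcd([21, 18]) = 3
New gcd = gcd(g_others, new_val) = gcd(3, 58) = 1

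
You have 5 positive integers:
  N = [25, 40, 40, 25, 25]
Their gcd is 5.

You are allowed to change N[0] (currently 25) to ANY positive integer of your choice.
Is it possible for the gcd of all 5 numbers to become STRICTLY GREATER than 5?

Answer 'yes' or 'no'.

Answer: no

Derivation:
Current gcd = 5
gcd of all OTHER numbers (without N[0]=25): gcd([40, 40, 25, 25]) = 5
The new gcd after any change is gcd(5, new_value).
This can be at most 5.
Since 5 = old gcd 5, the gcd can only stay the same or decrease.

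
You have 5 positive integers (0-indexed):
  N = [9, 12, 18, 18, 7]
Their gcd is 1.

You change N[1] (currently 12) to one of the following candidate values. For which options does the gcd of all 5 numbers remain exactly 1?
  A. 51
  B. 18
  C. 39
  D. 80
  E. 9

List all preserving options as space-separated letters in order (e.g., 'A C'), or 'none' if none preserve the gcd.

Old gcd = 1; gcd of others (without N[1]) = 1
New gcd for candidate v: gcd(1, v). Preserves old gcd iff gcd(1, v) = 1.
  Option A: v=51, gcd(1,51)=1 -> preserves
  Option B: v=18, gcd(1,18)=1 -> preserves
  Option C: v=39, gcd(1,39)=1 -> preserves
  Option D: v=80, gcd(1,80)=1 -> preserves
  Option E: v=9, gcd(1,9)=1 -> preserves

Answer: A B C D E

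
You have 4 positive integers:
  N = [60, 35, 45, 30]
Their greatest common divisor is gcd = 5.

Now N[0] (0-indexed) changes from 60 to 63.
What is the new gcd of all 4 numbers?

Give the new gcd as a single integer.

Numbers: [60, 35, 45, 30], gcd = 5
Change: index 0, 60 -> 63
gcd of the OTHER numbers (without index 0): gcd([35, 45, 30]) = 5
New gcd = gcd(g_others, new_val) = gcd(5, 63) = 1

Answer: 1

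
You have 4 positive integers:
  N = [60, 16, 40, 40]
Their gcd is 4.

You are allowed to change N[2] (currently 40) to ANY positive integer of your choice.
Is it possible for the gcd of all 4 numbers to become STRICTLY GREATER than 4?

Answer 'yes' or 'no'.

Current gcd = 4
gcd of all OTHER numbers (without N[2]=40): gcd([60, 16, 40]) = 4
The new gcd after any change is gcd(4, new_value).
This can be at most 4.
Since 4 = old gcd 4, the gcd can only stay the same or decrease.

Answer: no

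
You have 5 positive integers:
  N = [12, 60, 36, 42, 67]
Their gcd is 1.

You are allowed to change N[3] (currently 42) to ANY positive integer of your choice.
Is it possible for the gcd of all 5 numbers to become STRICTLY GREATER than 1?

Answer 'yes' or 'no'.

Current gcd = 1
gcd of all OTHER numbers (without N[3]=42): gcd([12, 60, 36, 67]) = 1
The new gcd after any change is gcd(1, new_value).
This can be at most 1.
Since 1 = old gcd 1, the gcd can only stay the same or decrease.

Answer: no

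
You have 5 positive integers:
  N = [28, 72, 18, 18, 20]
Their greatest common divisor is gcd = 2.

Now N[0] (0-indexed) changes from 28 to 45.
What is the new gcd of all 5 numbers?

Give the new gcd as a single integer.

Answer: 1

Derivation:
Numbers: [28, 72, 18, 18, 20], gcd = 2
Change: index 0, 28 -> 45
gcd of the OTHER numbers (without index 0): gcd([72, 18, 18, 20]) = 2
New gcd = gcd(g_others, new_val) = gcd(2, 45) = 1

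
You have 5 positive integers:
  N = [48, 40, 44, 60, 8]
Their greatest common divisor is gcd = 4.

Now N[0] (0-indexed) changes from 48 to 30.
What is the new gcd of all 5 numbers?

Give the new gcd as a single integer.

Numbers: [48, 40, 44, 60, 8], gcd = 4
Change: index 0, 48 -> 30
gcd of the OTHER numbers (without index 0): gcd([40, 44, 60, 8]) = 4
New gcd = gcd(g_others, new_val) = gcd(4, 30) = 2

Answer: 2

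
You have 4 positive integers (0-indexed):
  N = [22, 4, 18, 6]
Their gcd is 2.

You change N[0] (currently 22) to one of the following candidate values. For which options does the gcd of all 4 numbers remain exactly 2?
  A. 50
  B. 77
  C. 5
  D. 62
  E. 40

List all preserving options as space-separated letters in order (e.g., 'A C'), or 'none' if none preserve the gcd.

Old gcd = 2; gcd of others (without N[0]) = 2
New gcd for candidate v: gcd(2, v). Preserves old gcd iff gcd(2, v) = 2.
  Option A: v=50, gcd(2,50)=2 -> preserves
  Option B: v=77, gcd(2,77)=1 -> changes
  Option C: v=5, gcd(2,5)=1 -> changes
  Option D: v=62, gcd(2,62)=2 -> preserves
  Option E: v=40, gcd(2,40)=2 -> preserves

Answer: A D E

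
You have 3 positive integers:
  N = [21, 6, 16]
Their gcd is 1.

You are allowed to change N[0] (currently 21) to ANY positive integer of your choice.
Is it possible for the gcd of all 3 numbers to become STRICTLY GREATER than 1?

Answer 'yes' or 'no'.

Answer: yes

Derivation:
Current gcd = 1
gcd of all OTHER numbers (without N[0]=21): gcd([6, 16]) = 2
The new gcd after any change is gcd(2, new_value).
This can be at most 2.
Since 2 > old gcd 1, the gcd CAN increase (e.g., set N[0] = 2).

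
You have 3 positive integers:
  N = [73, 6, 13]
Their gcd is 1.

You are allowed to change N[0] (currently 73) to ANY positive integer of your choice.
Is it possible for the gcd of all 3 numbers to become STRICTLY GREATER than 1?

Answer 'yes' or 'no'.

Answer: no

Derivation:
Current gcd = 1
gcd of all OTHER numbers (without N[0]=73): gcd([6, 13]) = 1
The new gcd after any change is gcd(1, new_value).
This can be at most 1.
Since 1 = old gcd 1, the gcd can only stay the same or decrease.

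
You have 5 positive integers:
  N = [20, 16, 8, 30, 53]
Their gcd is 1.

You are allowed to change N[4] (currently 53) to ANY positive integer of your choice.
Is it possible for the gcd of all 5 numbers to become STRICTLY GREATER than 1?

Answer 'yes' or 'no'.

Current gcd = 1
gcd of all OTHER numbers (without N[4]=53): gcd([20, 16, 8, 30]) = 2
The new gcd after any change is gcd(2, new_value).
This can be at most 2.
Since 2 > old gcd 1, the gcd CAN increase (e.g., set N[4] = 2).

Answer: yes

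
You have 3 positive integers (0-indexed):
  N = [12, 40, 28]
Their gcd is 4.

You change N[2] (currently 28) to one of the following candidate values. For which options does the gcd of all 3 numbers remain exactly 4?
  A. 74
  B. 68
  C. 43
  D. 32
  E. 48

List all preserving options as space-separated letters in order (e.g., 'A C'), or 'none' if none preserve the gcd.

Old gcd = 4; gcd of others (without N[2]) = 4
New gcd for candidate v: gcd(4, v). Preserves old gcd iff gcd(4, v) = 4.
  Option A: v=74, gcd(4,74)=2 -> changes
  Option B: v=68, gcd(4,68)=4 -> preserves
  Option C: v=43, gcd(4,43)=1 -> changes
  Option D: v=32, gcd(4,32)=4 -> preserves
  Option E: v=48, gcd(4,48)=4 -> preserves

Answer: B D E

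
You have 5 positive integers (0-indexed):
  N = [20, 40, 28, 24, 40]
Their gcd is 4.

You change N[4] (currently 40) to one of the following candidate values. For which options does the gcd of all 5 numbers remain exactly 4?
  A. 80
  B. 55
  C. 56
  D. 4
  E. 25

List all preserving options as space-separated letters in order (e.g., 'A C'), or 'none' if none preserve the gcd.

Old gcd = 4; gcd of others (without N[4]) = 4
New gcd for candidate v: gcd(4, v). Preserves old gcd iff gcd(4, v) = 4.
  Option A: v=80, gcd(4,80)=4 -> preserves
  Option B: v=55, gcd(4,55)=1 -> changes
  Option C: v=56, gcd(4,56)=4 -> preserves
  Option D: v=4, gcd(4,4)=4 -> preserves
  Option E: v=25, gcd(4,25)=1 -> changes

Answer: A C D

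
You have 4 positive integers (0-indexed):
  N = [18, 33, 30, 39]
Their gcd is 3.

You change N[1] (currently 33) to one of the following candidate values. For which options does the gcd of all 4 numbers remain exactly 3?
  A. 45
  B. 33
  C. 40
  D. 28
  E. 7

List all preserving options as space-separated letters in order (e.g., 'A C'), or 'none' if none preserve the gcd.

Answer: A B

Derivation:
Old gcd = 3; gcd of others (without N[1]) = 3
New gcd for candidate v: gcd(3, v). Preserves old gcd iff gcd(3, v) = 3.
  Option A: v=45, gcd(3,45)=3 -> preserves
  Option B: v=33, gcd(3,33)=3 -> preserves
  Option C: v=40, gcd(3,40)=1 -> changes
  Option D: v=28, gcd(3,28)=1 -> changes
  Option E: v=7, gcd(3,7)=1 -> changes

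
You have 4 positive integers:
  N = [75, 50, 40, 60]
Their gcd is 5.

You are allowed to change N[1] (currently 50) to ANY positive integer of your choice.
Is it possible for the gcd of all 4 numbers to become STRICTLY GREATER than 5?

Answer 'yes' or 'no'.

Current gcd = 5
gcd of all OTHER numbers (without N[1]=50): gcd([75, 40, 60]) = 5
The new gcd after any change is gcd(5, new_value).
This can be at most 5.
Since 5 = old gcd 5, the gcd can only stay the same or decrease.

Answer: no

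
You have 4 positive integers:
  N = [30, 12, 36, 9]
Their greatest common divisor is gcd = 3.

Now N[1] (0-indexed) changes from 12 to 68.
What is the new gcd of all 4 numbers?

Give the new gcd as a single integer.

Numbers: [30, 12, 36, 9], gcd = 3
Change: index 1, 12 -> 68
gcd of the OTHER numbers (without index 1): gcd([30, 36, 9]) = 3
New gcd = gcd(g_others, new_val) = gcd(3, 68) = 1

Answer: 1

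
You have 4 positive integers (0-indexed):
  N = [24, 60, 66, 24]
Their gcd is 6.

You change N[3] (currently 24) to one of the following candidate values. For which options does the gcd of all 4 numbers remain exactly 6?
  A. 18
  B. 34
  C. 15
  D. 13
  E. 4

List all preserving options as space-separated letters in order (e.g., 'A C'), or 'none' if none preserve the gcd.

Old gcd = 6; gcd of others (without N[3]) = 6
New gcd for candidate v: gcd(6, v). Preserves old gcd iff gcd(6, v) = 6.
  Option A: v=18, gcd(6,18)=6 -> preserves
  Option B: v=34, gcd(6,34)=2 -> changes
  Option C: v=15, gcd(6,15)=3 -> changes
  Option D: v=13, gcd(6,13)=1 -> changes
  Option E: v=4, gcd(6,4)=2 -> changes

Answer: A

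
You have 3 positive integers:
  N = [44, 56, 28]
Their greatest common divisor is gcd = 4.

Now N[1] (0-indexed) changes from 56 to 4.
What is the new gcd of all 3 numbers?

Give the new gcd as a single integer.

Numbers: [44, 56, 28], gcd = 4
Change: index 1, 56 -> 4
gcd of the OTHER numbers (without index 1): gcd([44, 28]) = 4
New gcd = gcd(g_others, new_val) = gcd(4, 4) = 4

Answer: 4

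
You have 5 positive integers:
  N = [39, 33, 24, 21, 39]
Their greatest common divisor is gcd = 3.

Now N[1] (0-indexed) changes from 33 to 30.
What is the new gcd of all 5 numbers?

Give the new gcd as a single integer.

Answer: 3

Derivation:
Numbers: [39, 33, 24, 21, 39], gcd = 3
Change: index 1, 33 -> 30
gcd of the OTHER numbers (without index 1): gcd([39, 24, 21, 39]) = 3
New gcd = gcd(g_others, new_val) = gcd(3, 30) = 3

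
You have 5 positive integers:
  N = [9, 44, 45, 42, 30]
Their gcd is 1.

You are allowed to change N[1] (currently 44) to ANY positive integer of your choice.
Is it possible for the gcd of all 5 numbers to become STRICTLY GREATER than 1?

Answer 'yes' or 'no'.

Current gcd = 1
gcd of all OTHER numbers (without N[1]=44): gcd([9, 45, 42, 30]) = 3
The new gcd after any change is gcd(3, new_value).
This can be at most 3.
Since 3 > old gcd 1, the gcd CAN increase (e.g., set N[1] = 3).

Answer: yes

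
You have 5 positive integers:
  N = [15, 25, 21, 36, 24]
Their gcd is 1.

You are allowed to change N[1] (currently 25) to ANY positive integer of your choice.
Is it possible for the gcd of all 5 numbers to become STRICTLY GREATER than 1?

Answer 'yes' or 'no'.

Current gcd = 1
gcd of all OTHER numbers (without N[1]=25): gcd([15, 21, 36, 24]) = 3
The new gcd after any change is gcd(3, new_value).
This can be at most 3.
Since 3 > old gcd 1, the gcd CAN increase (e.g., set N[1] = 3).

Answer: yes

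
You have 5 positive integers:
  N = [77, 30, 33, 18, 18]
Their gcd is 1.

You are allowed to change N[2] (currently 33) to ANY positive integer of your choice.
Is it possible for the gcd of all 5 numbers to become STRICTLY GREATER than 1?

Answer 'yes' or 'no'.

Answer: no

Derivation:
Current gcd = 1
gcd of all OTHER numbers (without N[2]=33): gcd([77, 30, 18, 18]) = 1
The new gcd after any change is gcd(1, new_value).
This can be at most 1.
Since 1 = old gcd 1, the gcd can only stay the same or decrease.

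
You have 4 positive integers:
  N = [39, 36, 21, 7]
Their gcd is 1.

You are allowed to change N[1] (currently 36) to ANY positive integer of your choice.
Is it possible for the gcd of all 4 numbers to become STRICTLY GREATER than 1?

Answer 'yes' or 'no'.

Current gcd = 1
gcd of all OTHER numbers (without N[1]=36): gcd([39, 21, 7]) = 1
The new gcd after any change is gcd(1, new_value).
This can be at most 1.
Since 1 = old gcd 1, the gcd can only stay the same or decrease.

Answer: no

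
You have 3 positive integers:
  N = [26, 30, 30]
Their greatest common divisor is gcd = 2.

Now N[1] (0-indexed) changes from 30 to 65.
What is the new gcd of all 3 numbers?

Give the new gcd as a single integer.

Answer: 1

Derivation:
Numbers: [26, 30, 30], gcd = 2
Change: index 1, 30 -> 65
gcd of the OTHER numbers (without index 1): gcd([26, 30]) = 2
New gcd = gcd(g_others, new_val) = gcd(2, 65) = 1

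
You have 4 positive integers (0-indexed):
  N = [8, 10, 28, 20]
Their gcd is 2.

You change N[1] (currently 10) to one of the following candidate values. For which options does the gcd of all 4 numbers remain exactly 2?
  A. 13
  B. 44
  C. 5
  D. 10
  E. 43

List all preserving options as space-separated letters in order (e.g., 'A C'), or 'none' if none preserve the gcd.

Old gcd = 2; gcd of others (without N[1]) = 4
New gcd for candidate v: gcd(4, v). Preserves old gcd iff gcd(4, v) = 2.
  Option A: v=13, gcd(4,13)=1 -> changes
  Option B: v=44, gcd(4,44)=4 -> changes
  Option C: v=5, gcd(4,5)=1 -> changes
  Option D: v=10, gcd(4,10)=2 -> preserves
  Option E: v=43, gcd(4,43)=1 -> changes

Answer: D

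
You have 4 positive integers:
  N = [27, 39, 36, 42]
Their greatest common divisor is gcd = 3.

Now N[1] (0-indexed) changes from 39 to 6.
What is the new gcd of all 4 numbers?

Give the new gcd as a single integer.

Answer: 3

Derivation:
Numbers: [27, 39, 36, 42], gcd = 3
Change: index 1, 39 -> 6
gcd of the OTHER numbers (without index 1): gcd([27, 36, 42]) = 3
New gcd = gcd(g_others, new_val) = gcd(3, 6) = 3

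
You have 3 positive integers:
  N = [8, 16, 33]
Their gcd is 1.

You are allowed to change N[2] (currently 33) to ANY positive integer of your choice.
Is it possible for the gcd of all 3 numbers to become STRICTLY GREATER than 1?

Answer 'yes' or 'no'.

Current gcd = 1
gcd of all OTHER numbers (without N[2]=33): gcd([8, 16]) = 8
The new gcd after any change is gcd(8, new_value).
This can be at most 8.
Since 8 > old gcd 1, the gcd CAN increase (e.g., set N[2] = 8).

Answer: yes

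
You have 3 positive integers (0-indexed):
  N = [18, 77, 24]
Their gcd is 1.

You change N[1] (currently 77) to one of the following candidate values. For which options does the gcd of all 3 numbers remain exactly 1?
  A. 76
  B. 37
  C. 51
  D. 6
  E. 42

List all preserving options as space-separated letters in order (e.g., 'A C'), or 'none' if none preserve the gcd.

Old gcd = 1; gcd of others (without N[1]) = 6
New gcd for candidate v: gcd(6, v). Preserves old gcd iff gcd(6, v) = 1.
  Option A: v=76, gcd(6,76)=2 -> changes
  Option B: v=37, gcd(6,37)=1 -> preserves
  Option C: v=51, gcd(6,51)=3 -> changes
  Option D: v=6, gcd(6,6)=6 -> changes
  Option E: v=42, gcd(6,42)=6 -> changes

Answer: B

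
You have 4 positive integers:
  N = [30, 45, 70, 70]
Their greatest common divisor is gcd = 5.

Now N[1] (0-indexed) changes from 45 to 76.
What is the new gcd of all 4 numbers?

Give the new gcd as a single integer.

Answer: 2

Derivation:
Numbers: [30, 45, 70, 70], gcd = 5
Change: index 1, 45 -> 76
gcd of the OTHER numbers (without index 1): gcd([30, 70, 70]) = 10
New gcd = gcd(g_others, new_val) = gcd(10, 76) = 2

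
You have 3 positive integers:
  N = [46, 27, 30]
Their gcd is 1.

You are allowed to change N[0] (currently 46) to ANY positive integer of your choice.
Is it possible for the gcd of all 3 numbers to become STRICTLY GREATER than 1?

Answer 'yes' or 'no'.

Answer: yes

Derivation:
Current gcd = 1
gcd of all OTHER numbers (without N[0]=46): gcd([27, 30]) = 3
The new gcd after any change is gcd(3, new_value).
This can be at most 3.
Since 3 > old gcd 1, the gcd CAN increase (e.g., set N[0] = 3).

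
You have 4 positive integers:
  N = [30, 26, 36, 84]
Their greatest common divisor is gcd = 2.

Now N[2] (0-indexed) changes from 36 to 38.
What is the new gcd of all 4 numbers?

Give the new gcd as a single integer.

Answer: 2

Derivation:
Numbers: [30, 26, 36, 84], gcd = 2
Change: index 2, 36 -> 38
gcd of the OTHER numbers (without index 2): gcd([30, 26, 84]) = 2
New gcd = gcd(g_others, new_val) = gcd(2, 38) = 2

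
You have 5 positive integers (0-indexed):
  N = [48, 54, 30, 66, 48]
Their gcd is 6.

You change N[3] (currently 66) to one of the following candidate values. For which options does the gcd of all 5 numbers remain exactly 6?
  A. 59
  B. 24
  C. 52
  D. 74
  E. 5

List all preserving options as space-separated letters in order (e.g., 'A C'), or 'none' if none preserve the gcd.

Old gcd = 6; gcd of others (without N[3]) = 6
New gcd for candidate v: gcd(6, v). Preserves old gcd iff gcd(6, v) = 6.
  Option A: v=59, gcd(6,59)=1 -> changes
  Option B: v=24, gcd(6,24)=6 -> preserves
  Option C: v=52, gcd(6,52)=2 -> changes
  Option D: v=74, gcd(6,74)=2 -> changes
  Option E: v=5, gcd(6,5)=1 -> changes

Answer: B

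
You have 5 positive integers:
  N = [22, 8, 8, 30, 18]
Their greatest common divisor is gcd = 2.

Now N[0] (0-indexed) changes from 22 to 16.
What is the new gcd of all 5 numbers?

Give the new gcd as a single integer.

Numbers: [22, 8, 8, 30, 18], gcd = 2
Change: index 0, 22 -> 16
gcd of the OTHER numbers (without index 0): gcd([8, 8, 30, 18]) = 2
New gcd = gcd(g_others, new_val) = gcd(2, 16) = 2

Answer: 2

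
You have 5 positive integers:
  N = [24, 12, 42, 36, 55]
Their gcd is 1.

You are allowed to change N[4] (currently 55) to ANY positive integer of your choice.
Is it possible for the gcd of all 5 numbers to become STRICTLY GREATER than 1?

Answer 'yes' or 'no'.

Current gcd = 1
gcd of all OTHER numbers (without N[4]=55): gcd([24, 12, 42, 36]) = 6
The new gcd after any change is gcd(6, new_value).
This can be at most 6.
Since 6 > old gcd 1, the gcd CAN increase (e.g., set N[4] = 6).

Answer: yes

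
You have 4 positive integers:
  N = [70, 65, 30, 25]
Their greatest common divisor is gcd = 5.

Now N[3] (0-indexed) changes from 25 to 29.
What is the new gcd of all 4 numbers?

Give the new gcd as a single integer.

Numbers: [70, 65, 30, 25], gcd = 5
Change: index 3, 25 -> 29
gcd of the OTHER numbers (without index 3): gcd([70, 65, 30]) = 5
New gcd = gcd(g_others, new_val) = gcd(5, 29) = 1

Answer: 1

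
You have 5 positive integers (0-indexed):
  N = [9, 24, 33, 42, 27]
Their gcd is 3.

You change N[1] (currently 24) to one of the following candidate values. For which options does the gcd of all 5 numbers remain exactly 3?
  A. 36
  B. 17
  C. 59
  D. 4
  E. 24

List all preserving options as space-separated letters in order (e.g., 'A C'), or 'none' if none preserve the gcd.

Answer: A E

Derivation:
Old gcd = 3; gcd of others (without N[1]) = 3
New gcd for candidate v: gcd(3, v). Preserves old gcd iff gcd(3, v) = 3.
  Option A: v=36, gcd(3,36)=3 -> preserves
  Option B: v=17, gcd(3,17)=1 -> changes
  Option C: v=59, gcd(3,59)=1 -> changes
  Option D: v=4, gcd(3,4)=1 -> changes
  Option E: v=24, gcd(3,24)=3 -> preserves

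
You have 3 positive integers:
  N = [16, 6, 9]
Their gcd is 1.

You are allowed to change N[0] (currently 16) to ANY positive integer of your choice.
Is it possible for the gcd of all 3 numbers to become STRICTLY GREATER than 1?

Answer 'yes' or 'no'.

Current gcd = 1
gcd of all OTHER numbers (without N[0]=16): gcd([6, 9]) = 3
The new gcd after any change is gcd(3, new_value).
This can be at most 3.
Since 3 > old gcd 1, the gcd CAN increase (e.g., set N[0] = 3).

Answer: yes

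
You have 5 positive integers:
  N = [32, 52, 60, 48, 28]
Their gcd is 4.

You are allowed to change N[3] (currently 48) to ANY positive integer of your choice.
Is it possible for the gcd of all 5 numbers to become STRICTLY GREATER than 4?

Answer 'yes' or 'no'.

Answer: no

Derivation:
Current gcd = 4
gcd of all OTHER numbers (without N[3]=48): gcd([32, 52, 60, 28]) = 4
The new gcd after any change is gcd(4, new_value).
This can be at most 4.
Since 4 = old gcd 4, the gcd can only stay the same or decrease.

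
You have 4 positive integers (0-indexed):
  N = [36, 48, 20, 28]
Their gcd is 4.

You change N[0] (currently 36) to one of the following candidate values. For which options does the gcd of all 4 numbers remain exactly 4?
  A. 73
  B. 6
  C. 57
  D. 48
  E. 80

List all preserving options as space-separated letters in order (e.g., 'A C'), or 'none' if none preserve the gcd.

Answer: D E

Derivation:
Old gcd = 4; gcd of others (without N[0]) = 4
New gcd for candidate v: gcd(4, v). Preserves old gcd iff gcd(4, v) = 4.
  Option A: v=73, gcd(4,73)=1 -> changes
  Option B: v=6, gcd(4,6)=2 -> changes
  Option C: v=57, gcd(4,57)=1 -> changes
  Option D: v=48, gcd(4,48)=4 -> preserves
  Option E: v=80, gcd(4,80)=4 -> preserves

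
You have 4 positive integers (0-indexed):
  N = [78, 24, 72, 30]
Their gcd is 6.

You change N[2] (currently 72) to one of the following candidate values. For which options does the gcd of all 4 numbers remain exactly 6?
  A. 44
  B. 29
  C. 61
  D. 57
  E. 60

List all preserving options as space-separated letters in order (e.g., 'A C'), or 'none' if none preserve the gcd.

Answer: E

Derivation:
Old gcd = 6; gcd of others (without N[2]) = 6
New gcd for candidate v: gcd(6, v). Preserves old gcd iff gcd(6, v) = 6.
  Option A: v=44, gcd(6,44)=2 -> changes
  Option B: v=29, gcd(6,29)=1 -> changes
  Option C: v=61, gcd(6,61)=1 -> changes
  Option D: v=57, gcd(6,57)=3 -> changes
  Option E: v=60, gcd(6,60)=6 -> preserves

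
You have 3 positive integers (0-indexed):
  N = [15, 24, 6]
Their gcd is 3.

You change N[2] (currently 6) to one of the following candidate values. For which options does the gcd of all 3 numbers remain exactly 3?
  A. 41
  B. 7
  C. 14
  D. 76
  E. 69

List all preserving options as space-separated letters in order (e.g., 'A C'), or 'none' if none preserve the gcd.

Old gcd = 3; gcd of others (without N[2]) = 3
New gcd for candidate v: gcd(3, v). Preserves old gcd iff gcd(3, v) = 3.
  Option A: v=41, gcd(3,41)=1 -> changes
  Option B: v=7, gcd(3,7)=1 -> changes
  Option C: v=14, gcd(3,14)=1 -> changes
  Option D: v=76, gcd(3,76)=1 -> changes
  Option E: v=69, gcd(3,69)=3 -> preserves

Answer: E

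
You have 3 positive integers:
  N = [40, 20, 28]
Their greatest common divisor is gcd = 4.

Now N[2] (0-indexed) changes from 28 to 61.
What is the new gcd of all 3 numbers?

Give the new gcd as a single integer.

Answer: 1

Derivation:
Numbers: [40, 20, 28], gcd = 4
Change: index 2, 28 -> 61
gcd of the OTHER numbers (without index 2): gcd([40, 20]) = 20
New gcd = gcd(g_others, new_val) = gcd(20, 61) = 1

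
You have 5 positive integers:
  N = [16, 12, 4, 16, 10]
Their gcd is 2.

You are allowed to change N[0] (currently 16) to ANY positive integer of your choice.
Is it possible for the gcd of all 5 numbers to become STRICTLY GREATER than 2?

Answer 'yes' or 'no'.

Answer: no

Derivation:
Current gcd = 2
gcd of all OTHER numbers (without N[0]=16): gcd([12, 4, 16, 10]) = 2
The new gcd after any change is gcd(2, new_value).
This can be at most 2.
Since 2 = old gcd 2, the gcd can only stay the same or decrease.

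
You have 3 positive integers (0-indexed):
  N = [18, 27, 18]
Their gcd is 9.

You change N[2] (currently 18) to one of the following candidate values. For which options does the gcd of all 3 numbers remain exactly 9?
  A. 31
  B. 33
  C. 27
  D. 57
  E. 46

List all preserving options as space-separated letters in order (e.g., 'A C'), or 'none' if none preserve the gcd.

Answer: C

Derivation:
Old gcd = 9; gcd of others (without N[2]) = 9
New gcd for candidate v: gcd(9, v). Preserves old gcd iff gcd(9, v) = 9.
  Option A: v=31, gcd(9,31)=1 -> changes
  Option B: v=33, gcd(9,33)=3 -> changes
  Option C: v=27, gcd(9,27)=9 -> preserves
  Option D: v=57, gcd(9,57)=3 -> changes
  Option E: v=46, gcd(9,46)=1 -> changes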